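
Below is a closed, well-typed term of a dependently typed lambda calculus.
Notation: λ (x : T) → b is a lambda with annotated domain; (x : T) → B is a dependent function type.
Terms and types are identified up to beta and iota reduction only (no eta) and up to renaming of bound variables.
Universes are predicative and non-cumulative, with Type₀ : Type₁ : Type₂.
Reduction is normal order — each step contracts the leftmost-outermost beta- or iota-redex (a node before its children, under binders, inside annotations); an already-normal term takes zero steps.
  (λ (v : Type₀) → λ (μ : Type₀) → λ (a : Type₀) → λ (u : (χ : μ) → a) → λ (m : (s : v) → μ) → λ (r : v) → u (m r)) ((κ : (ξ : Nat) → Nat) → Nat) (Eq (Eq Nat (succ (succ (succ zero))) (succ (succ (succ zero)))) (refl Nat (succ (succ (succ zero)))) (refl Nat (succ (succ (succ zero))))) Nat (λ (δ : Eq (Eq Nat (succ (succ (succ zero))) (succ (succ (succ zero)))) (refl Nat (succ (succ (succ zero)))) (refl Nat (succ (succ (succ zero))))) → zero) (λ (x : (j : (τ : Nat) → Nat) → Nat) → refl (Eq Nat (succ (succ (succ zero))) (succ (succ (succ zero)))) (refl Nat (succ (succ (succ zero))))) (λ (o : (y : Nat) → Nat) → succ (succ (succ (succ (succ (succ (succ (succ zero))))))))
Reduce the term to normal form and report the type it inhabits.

reduced normal form:
  zero
inferred type:
  Nat


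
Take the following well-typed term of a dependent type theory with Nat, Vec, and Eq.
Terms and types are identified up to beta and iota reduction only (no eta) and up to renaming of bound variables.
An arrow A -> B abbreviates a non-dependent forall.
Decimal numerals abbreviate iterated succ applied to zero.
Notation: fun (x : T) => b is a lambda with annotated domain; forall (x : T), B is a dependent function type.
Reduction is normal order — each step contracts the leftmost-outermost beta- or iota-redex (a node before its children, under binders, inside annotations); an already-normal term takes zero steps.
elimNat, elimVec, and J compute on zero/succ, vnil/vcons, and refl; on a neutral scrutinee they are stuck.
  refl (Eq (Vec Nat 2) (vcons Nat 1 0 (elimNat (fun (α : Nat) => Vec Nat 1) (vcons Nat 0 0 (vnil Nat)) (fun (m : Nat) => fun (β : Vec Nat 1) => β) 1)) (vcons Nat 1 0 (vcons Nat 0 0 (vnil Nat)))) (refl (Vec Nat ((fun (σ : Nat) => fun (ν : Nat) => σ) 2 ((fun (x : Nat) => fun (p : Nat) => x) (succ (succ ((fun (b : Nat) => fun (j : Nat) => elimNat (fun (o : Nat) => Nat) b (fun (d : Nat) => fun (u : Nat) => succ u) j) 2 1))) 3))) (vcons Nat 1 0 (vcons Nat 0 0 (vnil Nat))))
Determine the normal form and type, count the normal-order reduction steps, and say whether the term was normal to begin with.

reduced normal form:
  refl (Eq (Vec Nat 2) (vcons Nat 1 0 (vcons Nat 0 0 (vnil Nat))) (vcons Nat 1 0 (vcons Nat 0 0 (vnil Nat)))) (refl (Vec Nat 2) (vcons Nat 1 0 (vcons Nat 0 0 (vnil Nat))))
type:
  Eq (Eq (Vec Nat 2) (vcons Nat 1 0 (vcons Nat 0 0 (vnil Nat))) (vcons Nat 1 0 (vcons Nat 0 0 (vnil Nat)))) (refl (Vec Nat 2) (vcons Nat 1 0 (vcons Nat 0 0 (vnil Nat)))) (refl (Vec Nat 2) (vcons Nat 1 0 (vcons Nat 0 0 (vnil Nat))))
steps to reach normal form (normal order): 6
started in normal form: no
first contracted redex: an elimNat iota-redex


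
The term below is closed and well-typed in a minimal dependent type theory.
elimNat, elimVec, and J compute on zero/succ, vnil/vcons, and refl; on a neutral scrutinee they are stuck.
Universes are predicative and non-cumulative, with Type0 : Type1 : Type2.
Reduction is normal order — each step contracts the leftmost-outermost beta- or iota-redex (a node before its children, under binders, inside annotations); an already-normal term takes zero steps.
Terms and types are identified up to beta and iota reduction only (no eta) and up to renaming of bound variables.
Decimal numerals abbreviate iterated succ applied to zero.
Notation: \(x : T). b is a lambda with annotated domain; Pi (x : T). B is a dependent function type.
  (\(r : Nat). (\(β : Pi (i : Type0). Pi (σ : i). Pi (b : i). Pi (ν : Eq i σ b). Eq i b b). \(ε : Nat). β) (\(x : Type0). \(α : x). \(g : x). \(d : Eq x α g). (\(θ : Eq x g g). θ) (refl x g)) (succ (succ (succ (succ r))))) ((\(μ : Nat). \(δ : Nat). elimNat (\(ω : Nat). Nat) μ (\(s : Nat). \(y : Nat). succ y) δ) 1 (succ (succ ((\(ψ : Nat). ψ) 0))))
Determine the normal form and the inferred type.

reduced normal form:
  \(r : Type0). \(β : r). \(i : r). \(σ : Eq r β i). refl r i
type:
  Pi (r : Type0). Pi (β : r). Pi (i : r). Pi (σ : Eq r β i). Eq r i i
observation: reduction starts at a beta-redex, and 4 normal-order steps reach the normal form.


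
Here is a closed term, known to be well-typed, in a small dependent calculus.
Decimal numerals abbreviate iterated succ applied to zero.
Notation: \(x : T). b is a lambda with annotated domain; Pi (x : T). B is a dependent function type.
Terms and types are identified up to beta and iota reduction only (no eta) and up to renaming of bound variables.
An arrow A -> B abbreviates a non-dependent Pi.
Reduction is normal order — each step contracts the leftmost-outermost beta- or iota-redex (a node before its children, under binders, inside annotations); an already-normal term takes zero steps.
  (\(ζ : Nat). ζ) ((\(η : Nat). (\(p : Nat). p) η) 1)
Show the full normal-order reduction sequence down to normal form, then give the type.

normal-order reduction sequence:
  (\(ζ : Nat). ζ) ((\(η : Nat). (\(p : Nat). p) η) 1)
  ~> (\(ζ : Nat). (\(η : Nat). η) ζ) 1
  ~> (\(ζ : Nat). ζ) 1
  ~> 1
the term's type:
  Nat


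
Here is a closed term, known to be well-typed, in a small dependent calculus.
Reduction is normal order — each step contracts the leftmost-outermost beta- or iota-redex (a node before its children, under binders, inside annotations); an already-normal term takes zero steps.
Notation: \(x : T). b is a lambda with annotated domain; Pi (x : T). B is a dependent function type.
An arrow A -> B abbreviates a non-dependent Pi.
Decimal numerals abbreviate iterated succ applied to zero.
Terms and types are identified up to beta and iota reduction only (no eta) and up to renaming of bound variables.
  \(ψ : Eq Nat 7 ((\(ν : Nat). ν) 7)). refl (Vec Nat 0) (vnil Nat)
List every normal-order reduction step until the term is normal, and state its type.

reduction (normal order):
  \(ψ : Eq Nat 7 ((\(ν : Nat). ν) 7)). refl (Vec Nat 0) (vnil Nat)
  ~> \(ψ : Eq Nat 7 7). refl (Vec Nat 0) (vnil Nat)
the term's type:
  Eq Nat 7 7 -> Eq (Vec Nat 0) (vnil Nat) (vnil Nat)


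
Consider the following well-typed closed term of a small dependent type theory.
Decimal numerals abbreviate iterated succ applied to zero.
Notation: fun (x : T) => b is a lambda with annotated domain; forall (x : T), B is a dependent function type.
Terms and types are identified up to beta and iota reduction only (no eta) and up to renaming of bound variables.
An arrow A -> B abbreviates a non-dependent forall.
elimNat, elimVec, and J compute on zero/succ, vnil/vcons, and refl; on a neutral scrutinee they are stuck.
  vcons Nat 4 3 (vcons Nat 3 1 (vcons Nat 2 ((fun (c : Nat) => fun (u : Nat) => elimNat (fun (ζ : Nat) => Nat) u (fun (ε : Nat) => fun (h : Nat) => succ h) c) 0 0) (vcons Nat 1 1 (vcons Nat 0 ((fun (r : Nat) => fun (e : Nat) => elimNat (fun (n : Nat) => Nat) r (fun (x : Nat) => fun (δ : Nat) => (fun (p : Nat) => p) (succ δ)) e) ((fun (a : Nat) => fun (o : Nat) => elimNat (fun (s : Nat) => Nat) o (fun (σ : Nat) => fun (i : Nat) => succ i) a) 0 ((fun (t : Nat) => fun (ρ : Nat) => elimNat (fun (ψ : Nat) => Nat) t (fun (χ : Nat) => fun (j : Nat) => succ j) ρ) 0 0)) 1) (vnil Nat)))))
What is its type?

type:
  Vec Nat 5


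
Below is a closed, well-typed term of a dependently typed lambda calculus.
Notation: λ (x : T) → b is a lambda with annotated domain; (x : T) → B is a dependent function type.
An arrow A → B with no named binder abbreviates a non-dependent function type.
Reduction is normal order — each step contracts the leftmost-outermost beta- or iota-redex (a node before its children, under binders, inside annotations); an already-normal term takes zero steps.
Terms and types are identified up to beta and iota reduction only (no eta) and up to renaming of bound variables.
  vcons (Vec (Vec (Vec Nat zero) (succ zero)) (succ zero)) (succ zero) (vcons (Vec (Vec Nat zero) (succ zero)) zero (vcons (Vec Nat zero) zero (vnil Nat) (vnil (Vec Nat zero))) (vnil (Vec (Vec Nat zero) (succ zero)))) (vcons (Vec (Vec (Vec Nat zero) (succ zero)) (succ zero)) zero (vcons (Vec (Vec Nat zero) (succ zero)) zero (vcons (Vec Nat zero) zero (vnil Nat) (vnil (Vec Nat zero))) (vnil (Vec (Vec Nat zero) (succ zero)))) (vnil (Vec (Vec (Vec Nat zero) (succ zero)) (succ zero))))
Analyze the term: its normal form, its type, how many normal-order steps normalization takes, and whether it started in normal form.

reduced normal form:
  vcons (Vec (Vec (Vec Nat zero) (succ zero)) (succ zero)) (succ zero) (vcons (Vec (Vec Nat zero) (succ zero)) zero (vcons (Vec Nat zero) zero (vnil Nat) (vnil (Vec Nat zero))) (vnil (Vec (Vec Nat zero) (succ zero)))) (vcons (Vec (Vec (Vec Nat zero) (succ zero)) (succ zero)) zero (vcons (Vec (Vec Nat zero) (succ zero)) zero (vcons (Vec Nat zero) zero (vnil Nat) (vnil (Vec Nat zero))) (vnil (Vec (Vec Nat zero) (succ zero)))) (vnil (Vec (Vec (Vec Nat zero) (succ zero)) (succ zero))))
the term's type:
  Vec (Vec (Vec (Vec Nat zero) (succ zero)) (succ zero)) (succ (succ zero))
steps to reach normal form (normal order): 0
already normal: yes


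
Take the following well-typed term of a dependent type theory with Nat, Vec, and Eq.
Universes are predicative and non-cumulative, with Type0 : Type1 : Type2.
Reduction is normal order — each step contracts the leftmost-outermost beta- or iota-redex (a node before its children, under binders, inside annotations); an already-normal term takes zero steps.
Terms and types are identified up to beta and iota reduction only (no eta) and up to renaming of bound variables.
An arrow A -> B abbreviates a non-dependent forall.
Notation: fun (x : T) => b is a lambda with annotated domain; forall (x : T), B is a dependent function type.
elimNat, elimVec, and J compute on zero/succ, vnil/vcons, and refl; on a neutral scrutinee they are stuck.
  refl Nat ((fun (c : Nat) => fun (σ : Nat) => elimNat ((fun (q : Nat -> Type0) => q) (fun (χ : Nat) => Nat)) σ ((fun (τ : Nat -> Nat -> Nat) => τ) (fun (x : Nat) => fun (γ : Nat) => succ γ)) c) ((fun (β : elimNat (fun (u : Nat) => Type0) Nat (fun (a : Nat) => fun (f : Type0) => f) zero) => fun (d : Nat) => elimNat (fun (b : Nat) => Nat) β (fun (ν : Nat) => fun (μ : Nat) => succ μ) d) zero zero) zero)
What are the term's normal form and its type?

normal form:
  refl Nat zero
inferred type:
  Eq Nat zero zero
observation: 8 normal-order steps separate the term from its normal form.


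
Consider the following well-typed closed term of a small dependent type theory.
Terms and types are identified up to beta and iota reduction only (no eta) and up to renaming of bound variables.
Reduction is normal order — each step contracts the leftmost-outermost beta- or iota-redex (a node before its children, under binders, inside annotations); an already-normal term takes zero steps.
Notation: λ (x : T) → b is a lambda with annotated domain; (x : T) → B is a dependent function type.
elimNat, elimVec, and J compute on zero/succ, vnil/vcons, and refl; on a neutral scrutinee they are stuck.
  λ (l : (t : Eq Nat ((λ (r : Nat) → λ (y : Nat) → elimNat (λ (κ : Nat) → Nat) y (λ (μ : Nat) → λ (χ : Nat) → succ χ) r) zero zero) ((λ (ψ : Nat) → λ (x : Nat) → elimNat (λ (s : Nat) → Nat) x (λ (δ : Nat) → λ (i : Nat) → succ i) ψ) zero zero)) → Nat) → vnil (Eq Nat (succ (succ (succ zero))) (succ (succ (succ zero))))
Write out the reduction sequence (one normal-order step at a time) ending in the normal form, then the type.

reduction (normal order):
  λ (l : (t : Eq Nat ((λ (r : Nat) → λ (y : Nat) → elimNat (λ (κ : Nat) → Nat) y (λ (μ : Nat) → λ (χ : Nat) → succ χ) r) zero zero) ((λ (ψ : Nat) → λ (x : Nat) → elimNat (λ (s : Nat) → Nat) x (λ (δ : Nat) → λ (i : Nat) → succ i) ψ) zero zero)) → Nat) → vnil (Eq Nat (succ (succ (succ zero))) (succ (succ (succ zero))))
  ~> λ (l : (t : Eq Nat ((λ (r : Nat) → elimNat (λ (y : Nat) → Nat) r (λ (κ : Nat) → λ (μ : Nat) → succ μ) zero) zero) ((λ (χ : Nat) → λ (ψ : Nat) → elimNat (λ (x : Nat) → Nat) ψ (λ (s : Nat) → λ (δ : Nat) → succ δ) χ) zero zero)) → Nat) → vnil (Eq Nat (succ (succ (succ zero))) (succ (succ (succ zero))))
  ~> λ (l : (t : Eq Nat (elimNat (λ (r : Nat) → Nat) zero (λ (y : Nat) → λ (κ : Nat) → succ κ) zero) ((λ (μ : Nat) → λ (χ : Nat) → elimNat (λ (ψ : Nat) → Nat) χ (λ (x : Nat) → λ (s : Nat) → succ s) μ) zero zero)) → Nat) → vnil (Eq Nat (succ (succ (succ zero))) (succ (succ (succ zero))))
  ~> λ (l : (t : Eq Nat zero ((λ (r : Nat) → λ (y : Nat) → elimNat (λ (κ : Nat) → Nat) y (λ (μ : Nat) → λ (χ : Nat) → succ χ) r) zero zero)) → Nat) → vnil (Eq Nat (succ (succ (succ zero))) (succ (succ (succ zero))))
  ~> λ (l : (t : Eq Nat zero ((λ (r : Nat) → elimNat (λ (y : Nat) → Nat) r (λ (κ : Nat) → λ (μ : Nat) → succ μ) zero) zero)) → Nat) → vnil (Eq Nat (succ (succ (succ zero))) (succ (succ (succ zero))))
  ~> λ (l : (t : Eq Nat zero (elimNat (λ (r : Nat) → Nat) zero (λ (y : Nat) → λ (κ : Nat) → succ κ) zero)) → Nat) → vnil (Eq Nat (succ (succ (succ zero))) (succ (succ (succ zero))))
  ~> λ (l : (t : Eq Nat zero zero) → Nat) → vnil (Eq Nat (succ (succ (succ zero))) (succ (succ (succ zero))))
type:
  (l : (t : Eq Nat zero zero) → Nat) → Vec (Eq Nat (succ (succ (succ zero))) (succ (succ (succ zero)))) zero


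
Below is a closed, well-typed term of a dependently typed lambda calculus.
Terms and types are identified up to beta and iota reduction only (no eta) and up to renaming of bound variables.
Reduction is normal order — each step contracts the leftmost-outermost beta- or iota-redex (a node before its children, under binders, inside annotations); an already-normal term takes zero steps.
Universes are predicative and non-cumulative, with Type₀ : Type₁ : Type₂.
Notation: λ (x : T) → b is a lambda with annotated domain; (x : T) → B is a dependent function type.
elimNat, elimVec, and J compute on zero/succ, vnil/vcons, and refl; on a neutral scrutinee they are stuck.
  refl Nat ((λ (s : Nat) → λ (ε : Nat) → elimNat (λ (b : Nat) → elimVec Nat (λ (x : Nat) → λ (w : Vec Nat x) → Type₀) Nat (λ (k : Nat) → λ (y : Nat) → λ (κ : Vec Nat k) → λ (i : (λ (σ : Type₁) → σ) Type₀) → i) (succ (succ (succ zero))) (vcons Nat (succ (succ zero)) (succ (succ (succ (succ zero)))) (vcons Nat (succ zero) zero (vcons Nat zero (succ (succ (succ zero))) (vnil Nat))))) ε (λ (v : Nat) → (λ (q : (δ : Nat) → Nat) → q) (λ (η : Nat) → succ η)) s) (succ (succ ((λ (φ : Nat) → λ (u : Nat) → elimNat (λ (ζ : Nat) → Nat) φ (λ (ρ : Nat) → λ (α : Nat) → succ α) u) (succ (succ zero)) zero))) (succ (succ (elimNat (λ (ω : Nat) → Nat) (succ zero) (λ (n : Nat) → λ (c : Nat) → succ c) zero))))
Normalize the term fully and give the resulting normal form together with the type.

resulting normal form:
  refl Nat (succ (succ (succ (succ (succ (succ (succ zero)))))))
inferred type:
  Eq Nat (succ (succ (succ (succ (succ (succ (succ zero))))))) (succ (succ (succ (succ (succ (succ (succ zero)))))))
observation: the leftmost-outermost redex is a beta-redex, and normalization takes 38 steps.


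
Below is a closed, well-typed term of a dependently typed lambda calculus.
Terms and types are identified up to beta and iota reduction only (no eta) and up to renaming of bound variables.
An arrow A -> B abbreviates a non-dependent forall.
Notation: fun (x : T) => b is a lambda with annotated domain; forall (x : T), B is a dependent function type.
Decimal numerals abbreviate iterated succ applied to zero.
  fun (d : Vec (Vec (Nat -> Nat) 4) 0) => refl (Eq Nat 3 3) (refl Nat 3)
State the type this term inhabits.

the term's type:
  Vec (Vec (Nat -> Nat) 4) 0 -> Eq (Eq Nat 3 3) (refl Nat 3) (refl Nat 3)


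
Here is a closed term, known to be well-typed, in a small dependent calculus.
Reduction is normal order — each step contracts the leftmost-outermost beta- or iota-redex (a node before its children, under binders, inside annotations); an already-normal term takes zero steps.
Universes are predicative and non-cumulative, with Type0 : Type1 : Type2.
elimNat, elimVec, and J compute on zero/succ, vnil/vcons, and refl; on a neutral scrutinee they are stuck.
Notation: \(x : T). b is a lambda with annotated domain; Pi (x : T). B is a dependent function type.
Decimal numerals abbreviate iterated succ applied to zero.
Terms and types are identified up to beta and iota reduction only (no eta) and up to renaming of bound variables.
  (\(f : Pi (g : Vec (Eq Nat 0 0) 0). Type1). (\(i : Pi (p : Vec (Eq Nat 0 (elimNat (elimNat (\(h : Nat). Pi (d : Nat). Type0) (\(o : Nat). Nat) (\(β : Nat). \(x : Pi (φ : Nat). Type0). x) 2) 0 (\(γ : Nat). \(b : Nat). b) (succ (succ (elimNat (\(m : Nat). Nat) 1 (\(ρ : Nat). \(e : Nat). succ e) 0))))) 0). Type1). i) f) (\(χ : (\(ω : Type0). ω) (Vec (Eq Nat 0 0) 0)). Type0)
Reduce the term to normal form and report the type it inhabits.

normal form:
  \(f : Vec (Eq Nat 0 0) 0). Type0
the term's type:
  Pi (f : Vec (Eq Nat 0 0) 0). Type1


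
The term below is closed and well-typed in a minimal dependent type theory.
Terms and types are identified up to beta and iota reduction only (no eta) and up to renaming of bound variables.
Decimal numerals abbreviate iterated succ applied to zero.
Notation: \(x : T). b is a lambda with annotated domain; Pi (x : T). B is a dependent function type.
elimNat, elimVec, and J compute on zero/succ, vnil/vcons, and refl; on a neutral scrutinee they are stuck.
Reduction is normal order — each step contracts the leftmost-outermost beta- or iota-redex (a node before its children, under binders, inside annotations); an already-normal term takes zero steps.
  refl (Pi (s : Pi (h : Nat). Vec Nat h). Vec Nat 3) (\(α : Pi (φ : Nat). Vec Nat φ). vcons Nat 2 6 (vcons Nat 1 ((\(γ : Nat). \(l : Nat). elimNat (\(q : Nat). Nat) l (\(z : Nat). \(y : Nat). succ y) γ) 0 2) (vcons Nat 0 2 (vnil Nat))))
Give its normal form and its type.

reduced normal form:
  refl (Pi (s : Pi (h : Nat). Vec Nat h). Vec Nat 3) (\(α : Pi (φ : Nat). Vec Nat φ). vcons Nat 2 6 (vcons Nat 1 2 (vcons Nat 0 2 (vnil Nat))))
the term's type:
  Eq (Pi (s : Pi (h : Nat). Vec Nat h). Vec Nat 3) (\(α : Pi (φ : Nat). Vec Nat φ). vcons Nat 2 6 (vcons Nat 1 2 (vcons Nat 0 2 (vnil Nat)))) (\(γ : Pi (l : Nat). Vec Nat l). vcons Nat 2 6 (vcons Nat 1 2 (vcons Nat 0 2 (vnil Nat))))
observation: normalization takes exactly 3 steps under the normal-order strategy.


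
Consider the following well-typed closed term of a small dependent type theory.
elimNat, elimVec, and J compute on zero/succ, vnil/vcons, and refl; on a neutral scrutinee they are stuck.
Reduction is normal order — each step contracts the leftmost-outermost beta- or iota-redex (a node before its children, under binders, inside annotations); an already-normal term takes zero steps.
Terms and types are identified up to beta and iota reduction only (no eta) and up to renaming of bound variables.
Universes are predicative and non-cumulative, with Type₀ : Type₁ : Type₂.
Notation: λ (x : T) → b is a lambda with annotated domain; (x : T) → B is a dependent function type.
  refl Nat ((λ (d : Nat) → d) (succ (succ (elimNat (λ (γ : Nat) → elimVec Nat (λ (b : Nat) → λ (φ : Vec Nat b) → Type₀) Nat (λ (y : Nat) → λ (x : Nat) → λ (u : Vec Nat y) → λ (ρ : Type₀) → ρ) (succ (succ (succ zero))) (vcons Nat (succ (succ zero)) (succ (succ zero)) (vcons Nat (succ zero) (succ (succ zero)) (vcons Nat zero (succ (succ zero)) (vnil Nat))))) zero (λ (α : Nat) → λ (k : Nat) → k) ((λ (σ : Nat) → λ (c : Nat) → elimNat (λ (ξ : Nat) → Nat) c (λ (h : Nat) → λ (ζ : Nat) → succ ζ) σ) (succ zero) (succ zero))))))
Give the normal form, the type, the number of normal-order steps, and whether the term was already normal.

resulting normal form:
  refl Nat (succ (succ zero))
the term's type:
  Eq Nat (succ (succ zero)) (succ (succ zero))
reduction steps (normal order): 30
started in normal form: no
first contracted redex: a beta-redex


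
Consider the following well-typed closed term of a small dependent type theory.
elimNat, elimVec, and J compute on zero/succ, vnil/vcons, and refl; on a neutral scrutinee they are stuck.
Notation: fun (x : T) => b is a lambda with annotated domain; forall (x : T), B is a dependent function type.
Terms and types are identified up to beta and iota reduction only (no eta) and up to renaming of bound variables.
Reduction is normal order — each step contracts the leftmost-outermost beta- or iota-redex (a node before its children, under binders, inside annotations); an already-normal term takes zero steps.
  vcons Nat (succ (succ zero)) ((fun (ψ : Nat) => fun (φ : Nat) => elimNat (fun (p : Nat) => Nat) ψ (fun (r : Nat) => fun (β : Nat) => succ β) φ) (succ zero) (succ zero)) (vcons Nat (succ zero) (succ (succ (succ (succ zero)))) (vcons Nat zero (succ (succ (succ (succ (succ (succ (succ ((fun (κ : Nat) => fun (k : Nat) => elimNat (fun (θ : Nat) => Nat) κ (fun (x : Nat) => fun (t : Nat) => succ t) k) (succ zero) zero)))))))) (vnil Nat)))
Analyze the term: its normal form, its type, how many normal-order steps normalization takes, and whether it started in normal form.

normal form:
  vcons Nat (succ (succ zero)) (succ (succ zero)) (vcons Nat (succ zero) (succ (succ (succ (succ zero)))) (vcons Nat zero (succ (succ (succ (succ (succ (succ (succ (succ zero)))))))) (vnil Nat)))
inferred type:
  Vec Nat (succ (succ (succ zero)))
steps to reach normal form (normal order): 9
term was already normal: no
first redex: a beta-redex


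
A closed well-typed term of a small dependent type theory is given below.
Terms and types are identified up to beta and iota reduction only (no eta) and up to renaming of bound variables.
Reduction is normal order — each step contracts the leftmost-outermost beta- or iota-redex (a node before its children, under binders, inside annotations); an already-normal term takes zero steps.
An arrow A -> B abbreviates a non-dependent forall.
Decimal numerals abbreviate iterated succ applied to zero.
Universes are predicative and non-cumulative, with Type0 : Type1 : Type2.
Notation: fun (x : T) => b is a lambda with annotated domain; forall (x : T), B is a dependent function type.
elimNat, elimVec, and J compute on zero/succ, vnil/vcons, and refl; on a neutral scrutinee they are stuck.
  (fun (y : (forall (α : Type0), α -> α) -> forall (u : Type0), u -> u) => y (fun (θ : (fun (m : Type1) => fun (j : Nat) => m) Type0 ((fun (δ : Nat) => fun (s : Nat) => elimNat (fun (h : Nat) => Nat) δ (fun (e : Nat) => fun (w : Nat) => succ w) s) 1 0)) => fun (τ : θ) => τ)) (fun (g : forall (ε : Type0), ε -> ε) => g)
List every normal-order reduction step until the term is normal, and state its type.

normal-order reduction:
  (fun (y : (forall (α : Type0), α -> α) -> forall (u : Type0), u -> u) => y (fun (θ : (fun (m : Type1) => fun (j : Nat) => m) Type0 ((fun (δ : Nat) => fun (s : Nat) => elimNat (fun (h : Nat) => Nat) δ (fun (e : Nat) => fun (w : Nat) => succ w) s) 1 0)) => fun (τ : θ) => τ)) (fun (g : forall (ε : Type0), ε -> ε) => g)
  ~> (fun (y : forall (α : Type0), α -> α) => y) (fun (u : (fun (θ : Type1) => fun (m : Nat) => θ) Type0 ((fun (j : Nat) => fun (δ : Nat) => elimNat (fun (s : Nat) => Nat) j (fun (h : Nat) => fun (e : Nat) => succ e) δ) 1 0)) => fun (w : u) => w)
  ~> fun (y : (fun (α : Type1) => fun (u : Nat) => α) Type0 ((fun (θ : Nat) => fun (m : Nat) => elimNat (fun (j : Nat) => Nat) θ (fun (δ : Nat) => fun (s : Nat) => succ s) m) 1 0)) => fun (h : y) => h
  ~> fun (y : (fun (α : Nat) => Type0) ((fun (u : Nat) => fun (θ : Nat) => elimNat (fun (m : Nat) => Nat) u (fun (j : Nat) => fun (δ : Nat) => succ δ) θ) 1 0)) => fun (s : y) => s
  ~> fun (y : Type0) => fun (α : y) => α
inferred type:
  forall (y : Type0), y -> y


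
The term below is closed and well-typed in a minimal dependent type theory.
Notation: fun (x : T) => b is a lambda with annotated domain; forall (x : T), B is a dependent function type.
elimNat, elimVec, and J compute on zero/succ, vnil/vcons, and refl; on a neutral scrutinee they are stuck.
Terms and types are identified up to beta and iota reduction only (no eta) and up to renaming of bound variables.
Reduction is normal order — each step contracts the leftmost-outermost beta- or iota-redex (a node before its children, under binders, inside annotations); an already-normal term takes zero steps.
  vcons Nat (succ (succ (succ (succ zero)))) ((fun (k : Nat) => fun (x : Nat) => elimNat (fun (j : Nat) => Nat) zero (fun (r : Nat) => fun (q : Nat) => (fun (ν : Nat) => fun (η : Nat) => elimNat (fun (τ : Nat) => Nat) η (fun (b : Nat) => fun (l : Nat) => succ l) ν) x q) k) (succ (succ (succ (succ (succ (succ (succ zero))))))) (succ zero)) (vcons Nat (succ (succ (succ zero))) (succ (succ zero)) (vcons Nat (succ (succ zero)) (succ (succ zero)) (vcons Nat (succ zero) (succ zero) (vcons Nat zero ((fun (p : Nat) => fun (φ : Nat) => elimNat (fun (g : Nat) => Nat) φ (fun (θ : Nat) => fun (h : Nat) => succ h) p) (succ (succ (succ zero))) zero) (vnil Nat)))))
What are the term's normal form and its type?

resulting normal form:
  vcons Nat (succ (succ (succ (succ zero)))) (succ (succ (succ (succ (succ (succ (succ zero))))))) (vcons Nat (succ (succ (succ zero))) (succ (succ zero)) (vcons Nat (succ (succ zero)) (succ (succ zero)) (vcons Nat (succ zero) (succ zero) (vcons Nat zero (succ (succ (succ zero))) (vnil Nat)))))
the term's type:
  Vec Nat (succ (succ (succ (succ (succ zero)))))


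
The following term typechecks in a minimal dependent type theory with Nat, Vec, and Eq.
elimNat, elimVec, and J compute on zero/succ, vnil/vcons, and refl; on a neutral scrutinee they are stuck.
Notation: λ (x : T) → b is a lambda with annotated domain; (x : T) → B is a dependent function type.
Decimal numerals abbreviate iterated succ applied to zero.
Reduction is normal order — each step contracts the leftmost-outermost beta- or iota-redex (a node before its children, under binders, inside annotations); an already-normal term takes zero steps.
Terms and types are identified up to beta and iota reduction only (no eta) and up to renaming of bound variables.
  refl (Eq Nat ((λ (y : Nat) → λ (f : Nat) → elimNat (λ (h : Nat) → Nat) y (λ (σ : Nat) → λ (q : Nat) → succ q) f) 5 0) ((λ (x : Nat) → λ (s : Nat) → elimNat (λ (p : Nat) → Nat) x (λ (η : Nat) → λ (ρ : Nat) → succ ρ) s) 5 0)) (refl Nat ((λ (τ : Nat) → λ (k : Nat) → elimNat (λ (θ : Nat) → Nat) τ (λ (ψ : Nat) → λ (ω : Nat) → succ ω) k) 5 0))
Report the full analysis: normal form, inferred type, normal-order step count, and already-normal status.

normal form:
  refl (Eq Nat 5 5) (refl Nat 5)
inferred type:
  Eq (Eq Nat 5 5) (refl Nat 5) (refl Nat 5)
normal-order step count: 9
already normal: no
first contracted redex: a beta-redex


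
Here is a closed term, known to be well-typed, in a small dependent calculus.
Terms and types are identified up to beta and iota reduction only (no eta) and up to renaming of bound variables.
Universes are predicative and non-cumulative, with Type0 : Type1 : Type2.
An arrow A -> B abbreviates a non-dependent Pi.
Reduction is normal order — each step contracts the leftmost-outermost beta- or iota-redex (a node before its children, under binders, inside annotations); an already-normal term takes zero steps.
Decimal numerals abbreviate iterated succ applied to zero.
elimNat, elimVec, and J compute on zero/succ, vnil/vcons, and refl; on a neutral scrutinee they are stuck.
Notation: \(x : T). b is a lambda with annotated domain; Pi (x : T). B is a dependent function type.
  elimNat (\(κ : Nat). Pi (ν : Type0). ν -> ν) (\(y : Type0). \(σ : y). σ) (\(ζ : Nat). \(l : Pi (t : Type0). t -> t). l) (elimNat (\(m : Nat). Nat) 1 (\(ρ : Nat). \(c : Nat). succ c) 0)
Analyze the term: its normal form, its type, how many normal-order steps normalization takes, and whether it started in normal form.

reduced normal form:
  \(κ : Type0). \(ν : κ). ν
type:
  Pi (κ : Type0). κ -> κ
reduction steps (normal order): 5
already normal: no
first redex: an elimNat iota-redex


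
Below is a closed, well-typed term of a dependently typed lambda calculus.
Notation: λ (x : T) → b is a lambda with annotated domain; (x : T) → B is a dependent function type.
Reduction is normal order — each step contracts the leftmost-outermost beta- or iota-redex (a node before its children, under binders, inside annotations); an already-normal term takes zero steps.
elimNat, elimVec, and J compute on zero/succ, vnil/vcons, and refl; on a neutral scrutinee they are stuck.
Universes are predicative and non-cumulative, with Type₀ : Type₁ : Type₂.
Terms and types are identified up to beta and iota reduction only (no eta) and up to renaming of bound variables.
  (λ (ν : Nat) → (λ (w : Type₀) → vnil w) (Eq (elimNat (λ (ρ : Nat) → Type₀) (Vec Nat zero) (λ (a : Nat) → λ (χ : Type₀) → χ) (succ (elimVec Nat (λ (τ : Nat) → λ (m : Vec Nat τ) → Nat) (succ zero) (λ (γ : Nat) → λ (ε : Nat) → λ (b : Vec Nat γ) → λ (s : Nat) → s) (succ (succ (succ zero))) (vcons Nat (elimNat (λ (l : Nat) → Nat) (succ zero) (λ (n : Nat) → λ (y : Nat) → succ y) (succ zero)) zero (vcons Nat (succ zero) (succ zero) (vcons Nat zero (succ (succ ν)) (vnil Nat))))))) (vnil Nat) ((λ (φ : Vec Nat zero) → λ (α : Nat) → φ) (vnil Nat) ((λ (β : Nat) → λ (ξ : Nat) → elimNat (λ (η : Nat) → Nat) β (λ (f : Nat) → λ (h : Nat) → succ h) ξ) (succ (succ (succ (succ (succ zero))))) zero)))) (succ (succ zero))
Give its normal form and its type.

resulting normal form:
  vnil (Eq (Vec Nat zero) (vnil Nat) (vnil Nat))
type:
  Vec (Eq (Vec Nat zero) (vnil Nat) (vnil Nat)) zero
observation: the first redex contracted is a beta-redex; the normal form is reached in 27 normal-order steps.


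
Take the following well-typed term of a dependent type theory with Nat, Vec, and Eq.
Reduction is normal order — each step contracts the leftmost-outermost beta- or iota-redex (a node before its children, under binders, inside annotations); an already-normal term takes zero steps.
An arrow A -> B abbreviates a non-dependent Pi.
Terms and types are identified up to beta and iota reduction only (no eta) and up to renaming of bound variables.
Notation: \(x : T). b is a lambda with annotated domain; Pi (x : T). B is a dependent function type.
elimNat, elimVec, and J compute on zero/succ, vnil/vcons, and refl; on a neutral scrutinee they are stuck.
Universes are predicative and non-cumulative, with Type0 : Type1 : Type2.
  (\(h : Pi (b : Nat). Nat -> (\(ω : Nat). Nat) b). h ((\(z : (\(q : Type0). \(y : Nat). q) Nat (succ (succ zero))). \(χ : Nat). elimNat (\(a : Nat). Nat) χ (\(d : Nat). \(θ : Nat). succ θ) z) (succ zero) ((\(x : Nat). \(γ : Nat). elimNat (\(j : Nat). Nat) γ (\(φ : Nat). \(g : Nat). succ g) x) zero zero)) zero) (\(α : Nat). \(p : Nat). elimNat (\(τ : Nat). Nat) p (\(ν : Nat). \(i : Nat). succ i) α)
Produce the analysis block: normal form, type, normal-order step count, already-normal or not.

resulting normal form:
  succ zero
the term's type:
  Nat
normal-order step count: 16
started in normal form: no
first redex: a beta-redex


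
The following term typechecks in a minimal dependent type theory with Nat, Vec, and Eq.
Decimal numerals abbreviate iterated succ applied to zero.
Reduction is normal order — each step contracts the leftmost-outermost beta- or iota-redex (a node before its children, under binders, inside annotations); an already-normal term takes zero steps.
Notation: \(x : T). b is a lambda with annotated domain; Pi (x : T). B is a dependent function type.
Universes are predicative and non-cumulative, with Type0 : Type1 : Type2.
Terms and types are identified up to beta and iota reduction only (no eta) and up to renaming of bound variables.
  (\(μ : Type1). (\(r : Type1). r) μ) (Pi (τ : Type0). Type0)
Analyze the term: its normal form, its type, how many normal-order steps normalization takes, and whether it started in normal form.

reduced normal form:
  Pi (μ : Type0). Type0
the term's type:
  Type1
reduction steps (normal order): 2
started in normal form: no
first contracted redex: a beta-redex


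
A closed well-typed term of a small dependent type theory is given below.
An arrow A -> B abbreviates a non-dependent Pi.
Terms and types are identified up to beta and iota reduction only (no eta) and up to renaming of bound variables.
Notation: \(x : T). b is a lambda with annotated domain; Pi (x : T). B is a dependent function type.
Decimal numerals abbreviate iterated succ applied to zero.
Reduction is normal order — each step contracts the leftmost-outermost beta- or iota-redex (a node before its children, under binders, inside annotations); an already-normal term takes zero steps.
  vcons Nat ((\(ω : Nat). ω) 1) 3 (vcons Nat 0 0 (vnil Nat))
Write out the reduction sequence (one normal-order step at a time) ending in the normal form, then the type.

normal-order reduction sequence:
  vcons Nat ((\(ω : Nat). ω) 1) 3 (vcons Nat 0 0 (vnil Nat))
  ~> vcons Nat 1 3 (vcons Nat 0 0 (vnil Nat))
inferred type:
  Vec Nat 2


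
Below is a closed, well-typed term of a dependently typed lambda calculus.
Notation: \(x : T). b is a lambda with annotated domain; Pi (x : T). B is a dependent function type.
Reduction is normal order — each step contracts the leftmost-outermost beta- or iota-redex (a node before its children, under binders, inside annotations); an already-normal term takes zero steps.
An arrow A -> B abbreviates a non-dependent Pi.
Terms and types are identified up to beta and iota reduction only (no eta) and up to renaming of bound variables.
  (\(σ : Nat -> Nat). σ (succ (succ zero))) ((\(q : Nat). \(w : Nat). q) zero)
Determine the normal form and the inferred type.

normal form:
  zero
inferred type:
  Nat


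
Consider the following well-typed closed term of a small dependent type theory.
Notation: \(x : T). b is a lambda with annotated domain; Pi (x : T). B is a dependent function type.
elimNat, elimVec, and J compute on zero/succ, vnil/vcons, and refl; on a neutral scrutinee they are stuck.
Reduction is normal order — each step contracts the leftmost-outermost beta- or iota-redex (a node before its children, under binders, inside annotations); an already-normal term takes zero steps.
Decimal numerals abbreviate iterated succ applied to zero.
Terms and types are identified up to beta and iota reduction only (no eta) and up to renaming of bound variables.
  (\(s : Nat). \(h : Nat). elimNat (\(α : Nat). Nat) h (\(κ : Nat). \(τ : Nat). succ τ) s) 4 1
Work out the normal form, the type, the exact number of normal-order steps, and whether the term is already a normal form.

normal form:
  5
the term's type:
  Nat
reduction steps (normal order): 15
started in normal form: no
first redex: a beta-redex


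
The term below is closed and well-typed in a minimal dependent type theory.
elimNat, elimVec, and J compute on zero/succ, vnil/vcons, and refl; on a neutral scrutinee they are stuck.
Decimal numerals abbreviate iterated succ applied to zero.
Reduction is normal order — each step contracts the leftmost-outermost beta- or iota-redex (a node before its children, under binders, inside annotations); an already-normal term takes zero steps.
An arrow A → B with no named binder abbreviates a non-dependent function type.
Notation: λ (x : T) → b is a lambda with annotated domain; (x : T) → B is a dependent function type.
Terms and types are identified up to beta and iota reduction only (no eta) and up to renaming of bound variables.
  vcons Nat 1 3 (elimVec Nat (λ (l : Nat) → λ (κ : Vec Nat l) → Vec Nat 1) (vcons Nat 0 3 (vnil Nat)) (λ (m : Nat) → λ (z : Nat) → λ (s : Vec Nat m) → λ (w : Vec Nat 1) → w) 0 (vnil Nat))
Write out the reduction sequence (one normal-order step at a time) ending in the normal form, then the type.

reduction (normal order):
  vcons Nat 1 3 (elimVec Nat (λ (l : Nat) → λ (κ : Vec Nat l) → Vec Nat 1) (vcons Nat 0 3 (vnil Nat)) (λ (m : Nat) → λ (z : Nat) → λ (s : Vec Nat m) → λ (w : Vec Nat 1) → w) 0 (vnil Nat))
  ~> vcons Nat 1 3 (vcons Nat 0 3 (vnil Nat))
the term's type:
  Vec Nat 2


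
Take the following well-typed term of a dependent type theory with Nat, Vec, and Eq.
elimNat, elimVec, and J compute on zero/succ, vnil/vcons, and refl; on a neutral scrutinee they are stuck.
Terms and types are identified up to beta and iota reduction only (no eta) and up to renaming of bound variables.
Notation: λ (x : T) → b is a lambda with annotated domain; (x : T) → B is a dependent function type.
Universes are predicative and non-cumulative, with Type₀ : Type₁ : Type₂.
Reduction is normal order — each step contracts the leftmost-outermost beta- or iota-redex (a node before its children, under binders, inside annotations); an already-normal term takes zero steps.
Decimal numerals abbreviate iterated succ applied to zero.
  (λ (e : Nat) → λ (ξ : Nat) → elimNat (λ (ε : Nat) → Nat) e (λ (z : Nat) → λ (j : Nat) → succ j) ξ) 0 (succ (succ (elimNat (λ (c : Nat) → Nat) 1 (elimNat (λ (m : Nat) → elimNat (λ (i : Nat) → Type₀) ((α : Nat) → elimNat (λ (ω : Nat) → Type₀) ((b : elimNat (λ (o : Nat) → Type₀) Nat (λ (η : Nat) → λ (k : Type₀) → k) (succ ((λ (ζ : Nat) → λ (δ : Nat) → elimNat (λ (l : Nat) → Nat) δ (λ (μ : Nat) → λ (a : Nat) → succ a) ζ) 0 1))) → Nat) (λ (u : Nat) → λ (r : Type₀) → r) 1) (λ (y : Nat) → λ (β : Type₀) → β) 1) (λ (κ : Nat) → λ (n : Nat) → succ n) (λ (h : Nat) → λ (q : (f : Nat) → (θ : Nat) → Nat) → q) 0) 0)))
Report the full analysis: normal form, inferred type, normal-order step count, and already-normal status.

resulting normal form:
  3
the term's type:
  Nat
reduction steps (normal order): 13
already normal: no
first contracted redex: a beta-redex


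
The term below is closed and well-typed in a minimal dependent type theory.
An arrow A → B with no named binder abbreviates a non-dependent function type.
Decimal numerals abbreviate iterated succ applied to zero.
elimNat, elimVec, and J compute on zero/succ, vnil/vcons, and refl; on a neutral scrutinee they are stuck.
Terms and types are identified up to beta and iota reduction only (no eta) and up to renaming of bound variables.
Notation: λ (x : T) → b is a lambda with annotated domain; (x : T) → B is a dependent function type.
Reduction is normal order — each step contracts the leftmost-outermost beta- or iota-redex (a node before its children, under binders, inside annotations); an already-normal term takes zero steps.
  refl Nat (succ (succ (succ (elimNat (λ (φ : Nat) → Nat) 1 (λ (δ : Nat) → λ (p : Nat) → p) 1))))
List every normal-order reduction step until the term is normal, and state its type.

reduction (normal order):
  refl Nat (succ (succ (succ (elimNat (λ (φ : Nat) → Nat) 1 (λ (δ : Nat) → λ (p : Nat) → p) 1))))
  ~> refl Nat (succ (succ (succ ((λ (φ : Nat) → λ (δ : Nat) → δ) 0 (elimNat (λ (p : Nat) → Nat) 1 (λ (k : Nat) → λ (σ : Nat) → σ) 0)))))
  ~> refl Nat (succ (succ (succ ((λ (φ : Nat) → φ) (elimNat (λ (δ : Nat) → Nat) 1 (λ (p : Nat) → λ (k : Nat) → k) 0)))))
  ~> refl Nat (succ (succ (succ (elimNat (λ (φ : Nat) → Nat) 1 (λ (δ : Nat) → λ (p : Nat) → p) 0))))
  ~> refl Nat 4
inferred type:
  Eq Nat 4 4


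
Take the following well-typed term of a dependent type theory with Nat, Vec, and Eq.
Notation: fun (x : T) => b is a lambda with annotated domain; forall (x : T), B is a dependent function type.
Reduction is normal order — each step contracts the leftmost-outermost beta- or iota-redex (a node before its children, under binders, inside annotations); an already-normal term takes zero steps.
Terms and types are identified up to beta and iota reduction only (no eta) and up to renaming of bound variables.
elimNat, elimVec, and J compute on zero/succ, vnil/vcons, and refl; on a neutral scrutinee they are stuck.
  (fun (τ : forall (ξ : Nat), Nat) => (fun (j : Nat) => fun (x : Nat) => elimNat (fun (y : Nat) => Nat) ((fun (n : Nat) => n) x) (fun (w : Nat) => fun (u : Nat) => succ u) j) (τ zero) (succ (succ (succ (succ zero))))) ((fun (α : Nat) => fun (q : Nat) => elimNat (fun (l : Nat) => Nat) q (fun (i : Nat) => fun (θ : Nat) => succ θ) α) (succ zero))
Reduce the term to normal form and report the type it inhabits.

resulting normal form:
  succ (succ (succ (succ (succ zero))))
type:
  Nat
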